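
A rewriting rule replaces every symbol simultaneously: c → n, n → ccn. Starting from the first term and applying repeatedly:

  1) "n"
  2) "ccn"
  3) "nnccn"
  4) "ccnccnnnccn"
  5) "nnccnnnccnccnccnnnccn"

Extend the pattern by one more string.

Rewriting the 21 symbols of nnccnnnccnccnccnnnccn one by one yields ccn ccn n n ccn ccn ccn n n ccn n n ccn n n ccn ccn ccn n n ccn; concatenated:

ccnccnnnccnccnccnnnccnnnccnnnccnccnccnnnccn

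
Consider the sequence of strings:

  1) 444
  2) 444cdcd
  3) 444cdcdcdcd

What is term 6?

Each term is the previous one with cdcd appended.
From 444cdcdcdcd, 3 further steps: 444cdcdcdcd → 444cdcdcdcdcdcd → 444cdcdcdcdcdcdcdcd → (answer).

444cdcdcdcdcdcdcdcdcdcd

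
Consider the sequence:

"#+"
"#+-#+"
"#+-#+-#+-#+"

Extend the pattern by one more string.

Every step duplicates the string with '-' between the halves.
One more doubling of #+-#+-#+-#+ gives the answer.

#+-#+-#+-#+-#+-#+-#+-#+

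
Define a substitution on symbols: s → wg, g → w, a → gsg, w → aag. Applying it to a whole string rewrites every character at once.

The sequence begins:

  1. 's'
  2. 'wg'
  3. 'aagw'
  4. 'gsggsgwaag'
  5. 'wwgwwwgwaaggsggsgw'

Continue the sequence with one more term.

Rewriting the 18 symbols of wwgwwwgwaaggsggsgw one by one yields aag aag w aag aag aag w aag gsg gsg w w wg w w wg w aag; concatenated:

aagaagwaagaagaagwaaggsggsgwwwgwwwgwaag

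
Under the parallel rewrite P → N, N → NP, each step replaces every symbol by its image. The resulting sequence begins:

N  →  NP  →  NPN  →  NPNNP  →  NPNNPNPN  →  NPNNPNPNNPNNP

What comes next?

NPNNPNPNNPNNPNPNNPNPN

φ(NPNNPNPNNPNNP) expands symbol-by-symbol to NP N NP NP N NP N NP NP N NP NP N; joining the 13 pieces gives the next term.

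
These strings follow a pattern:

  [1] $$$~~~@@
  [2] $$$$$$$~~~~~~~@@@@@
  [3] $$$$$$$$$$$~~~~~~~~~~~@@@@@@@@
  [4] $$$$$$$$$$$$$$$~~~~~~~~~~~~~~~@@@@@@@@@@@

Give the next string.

$$$$$$$$$$$$$$$$$$$~~~~~~~~~~~~~~~~~~~@@@@@@@@@@@@@@

The n-th term is 4n-1 $'s then 4n-1 ~'s then 3n-1 @'s (n = 1, 2, …).
For the next term, n = 5, so the run lengths are 19, 19, 14.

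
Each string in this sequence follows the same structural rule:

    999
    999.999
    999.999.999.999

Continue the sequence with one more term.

s(k+1) = s(k)·.·s(k) — each term doubles the last with '.' between the halves.
Doubling 999.999.999.999 with '.' between the halves:

999.999.999.999.999.999.999.999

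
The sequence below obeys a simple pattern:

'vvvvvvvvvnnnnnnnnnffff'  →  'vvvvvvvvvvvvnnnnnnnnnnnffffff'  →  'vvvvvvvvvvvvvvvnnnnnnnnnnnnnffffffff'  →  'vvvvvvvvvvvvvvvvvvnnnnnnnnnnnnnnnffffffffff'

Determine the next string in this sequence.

The n-th term is 3n v's then 2n+3 n's then 2n-2 f's, where the shown terms are n = 3, 4, 5, 6.
Setting n = 7 gives 21, 17, 12 characters in each block.

vvvvvvvvvvvvvvvvvvvvvnnnnnnnnnnnnnnnnnffffffffffff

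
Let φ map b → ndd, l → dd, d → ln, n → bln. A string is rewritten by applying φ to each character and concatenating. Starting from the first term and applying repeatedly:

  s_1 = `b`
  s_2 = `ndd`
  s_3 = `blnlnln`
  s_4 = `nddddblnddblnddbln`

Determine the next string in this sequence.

Rewriting the 18 symbols of nddddblnddblnddbln one by one yields bln ln ln ln ln ndd dd bln ln ln ndd dd bln ln ln ndd dd bln; concatenated:

blnlnlnlnlnnddddblnlnlnnddddblnlnlnnddddbln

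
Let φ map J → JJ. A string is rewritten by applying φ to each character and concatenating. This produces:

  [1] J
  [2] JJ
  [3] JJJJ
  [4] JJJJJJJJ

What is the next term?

Apply φ to JJJJJJJJ symbol by symbol: J→JJ, J→JJ, J→JJ, J→JJ, J→JJ, J→JJ, J→JJ, J→JJ; joined: JJ JJ JJ JJ JJ JJ JJ JJ.

JJJJJJJJJJJJJJJJ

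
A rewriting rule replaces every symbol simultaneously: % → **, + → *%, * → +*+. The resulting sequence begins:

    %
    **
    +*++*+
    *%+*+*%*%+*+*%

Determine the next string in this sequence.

+*+***%+*+*%+*+**+*+***%+*+*%+*+**

Applying the rule to each of the 14 symbols of *%+*+*%*%+*+*% gives the pieces +*+ ** *% +*+ *% +*+ ** +*+ ** *% +*+ *% +*+ **, which concatenate to the answer.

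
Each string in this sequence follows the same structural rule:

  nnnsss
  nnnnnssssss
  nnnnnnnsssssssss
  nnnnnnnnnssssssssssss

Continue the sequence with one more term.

Each string has the form n^{2n+1} s^{3n} (n = 1, 2, …).
At n = 5 the blocks have lengths 11, 15.

nnnnnnnnnnnsssssssssssssss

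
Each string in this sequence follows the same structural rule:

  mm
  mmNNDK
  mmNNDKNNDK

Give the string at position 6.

The strings grow by a fixed suffix NNDK each time.
From mmNNDKNNDK, 3 further steps: mmNNDKNNDK → mmNNDKNNDKNNDK → mmNNDKNNDKNNDKNNDK → (answer).

mmNNDKNNDKNNDKNNDKNNDK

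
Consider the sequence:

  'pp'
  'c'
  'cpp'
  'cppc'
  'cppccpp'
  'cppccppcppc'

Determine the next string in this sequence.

Each term (from the third on) is the previous term followed by the one before it: term 3 = c·pp = cpp.
The next term joins cppccppcppc and cppccpp.

cppccppcppccppccpp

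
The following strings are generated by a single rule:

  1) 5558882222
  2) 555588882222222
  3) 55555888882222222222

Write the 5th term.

Reading off run lengths: 5 runs 3, 4, 5; 8 runs 3, 4, 5; 2 runs 4, 7, 10 — each is linear in n (n = 1, 2, …).
For term 5, n = 5, so the run lengths are 7, 7, 16.

555555588888882222222222222222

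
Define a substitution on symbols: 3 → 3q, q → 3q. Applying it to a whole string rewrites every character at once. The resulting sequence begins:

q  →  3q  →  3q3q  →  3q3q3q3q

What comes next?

Rewriting each symbol of 3q3q3q3q: 3→3q, q→3q, 3→3q, q→3q, 3→3q, q→3q, 3→3q, q→3q, which concatenates to 3q 3q 3q 3q 3q 3q 3q 3q.

3q3q3q3q3q3q3q3q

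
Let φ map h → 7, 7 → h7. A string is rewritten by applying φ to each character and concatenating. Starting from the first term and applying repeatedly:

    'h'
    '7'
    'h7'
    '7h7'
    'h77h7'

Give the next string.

Expanding h77h7: h→7, 7→h7, 7→h7, h→7, 7→h7. Concatenated: 7 h7 h7 7 h7.

7h7h77h7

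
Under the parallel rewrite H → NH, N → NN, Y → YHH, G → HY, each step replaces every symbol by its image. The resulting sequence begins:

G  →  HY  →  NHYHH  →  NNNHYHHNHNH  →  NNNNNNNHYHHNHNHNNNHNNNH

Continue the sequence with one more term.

Rewriting the 23 symbols of NNNNNNNHYHHNHNHNNNHNNNH one by one yields NN NN NN NN NN NN NN NH YHH NH NH NN NH NN NH NN NN NN NH NN NN NN NH; concatenated:

NNNNNNNNNNNNNNNHYHHNHNHNNNHNNNHNNNNNNNHNNNNNNNH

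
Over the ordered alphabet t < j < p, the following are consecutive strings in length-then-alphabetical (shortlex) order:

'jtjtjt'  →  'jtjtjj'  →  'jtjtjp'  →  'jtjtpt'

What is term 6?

jtjtpp

Advancing 2 positions from jtjtpt through jtjtpt → jtjtpj reaches term 6.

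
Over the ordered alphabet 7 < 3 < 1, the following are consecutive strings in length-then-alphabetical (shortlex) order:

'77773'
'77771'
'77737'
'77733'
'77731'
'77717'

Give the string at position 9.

Advancing 3 positions from 77717 through 77717 → 77713 → 77711 reaches term 9.

77377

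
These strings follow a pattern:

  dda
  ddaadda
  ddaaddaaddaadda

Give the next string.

ddaaddaaddaaddaaddaaddaaddaadda

Each string is two copies of the previous one joined by 'a'.
So the next term is two copies of ddaaddaaddaadda with 'a' between the halves.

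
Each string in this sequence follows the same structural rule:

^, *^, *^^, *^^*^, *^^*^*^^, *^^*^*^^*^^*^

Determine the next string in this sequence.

*^^*^*^^*^^*^*^^*^*^^

From term 3 onward, concatenate the last term with the second-to-last: *^·^ = *^^, *^^·*^ = *^^*^, …
The next term joins *^^*^*^^*^^*^ and *^^*^*^^.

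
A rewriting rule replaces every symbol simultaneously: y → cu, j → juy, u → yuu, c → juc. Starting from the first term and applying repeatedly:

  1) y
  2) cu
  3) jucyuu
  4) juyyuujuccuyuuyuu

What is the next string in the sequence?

Rewriting the 17 symbols of juyyuujuccuyuuyuu one by one yields juy yuu cu cu yuu yuu juy yuu juc juc yuu cu yuu yuu cu yuu yuu; concatenated:

juyyuucucuyuuyuujuyyuujucjucyuucuyuuyuucuyuuyuu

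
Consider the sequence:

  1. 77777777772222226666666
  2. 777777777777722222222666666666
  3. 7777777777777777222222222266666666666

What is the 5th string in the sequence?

Reading off run lengths: 7 runs 10, 13, 16; 2 runs 6, 8, 10; 6 runs 7, 9, 11 — each is linear in n, where the shown terms are n = 3, 4, 5.
At n = 7 the blocks have lengths 22, 14, 15.

777777777777777777777722222222222222666666666666666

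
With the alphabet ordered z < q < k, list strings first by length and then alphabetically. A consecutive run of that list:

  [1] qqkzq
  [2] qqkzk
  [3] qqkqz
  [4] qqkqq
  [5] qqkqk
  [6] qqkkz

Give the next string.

qqkkq

Treat qqkkz as a base-3 numeral over the given alphabet and add one, carrying through any trailing k's.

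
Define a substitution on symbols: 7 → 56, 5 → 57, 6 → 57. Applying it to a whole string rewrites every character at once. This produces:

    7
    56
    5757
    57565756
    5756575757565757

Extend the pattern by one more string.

Rewriting the 16 symbols of 5756575757565757 one by one yields 57 56 57 57 57 56 57 56 57 56 57 57 57 56 57 56; concatenated:

57565757575657565756575757565756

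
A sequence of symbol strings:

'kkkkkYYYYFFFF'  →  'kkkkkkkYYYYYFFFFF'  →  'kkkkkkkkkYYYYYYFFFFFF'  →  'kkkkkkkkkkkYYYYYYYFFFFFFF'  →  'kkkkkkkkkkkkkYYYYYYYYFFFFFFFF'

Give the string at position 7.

The n-th term is 2n+1 k's then n+2 Y's then n+2 F's, where the shown terms are n = 2, 3, 4, 5, 6.
For term 7, n = 8, so the run lengths are 17, 10, 10.

kkkkkkkkkkkkkkkkkYYYYYYYYYYFFFFFFFFFF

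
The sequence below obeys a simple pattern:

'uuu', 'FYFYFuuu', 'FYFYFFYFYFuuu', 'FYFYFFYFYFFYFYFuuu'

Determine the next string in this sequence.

FYFYFFYFYFFYFYFFYFYFuuu

Every step adds FYFYF at the front: s(k+1) = FYFYF·s(k).
One more step from FYFYFFYFYFFYFYFuuu gives the answer.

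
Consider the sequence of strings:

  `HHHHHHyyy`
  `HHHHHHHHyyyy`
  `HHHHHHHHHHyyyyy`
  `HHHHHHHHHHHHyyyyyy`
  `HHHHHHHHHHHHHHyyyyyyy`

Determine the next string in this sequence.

HHHHHHHHHHHHHHHHyyyyyyyy

Each string has the form H^{2n} y^{n}, where the shown terms are n = 3, 4, 5, 6, 7.
Setting n = 8 gives 16, 8 characters in each block.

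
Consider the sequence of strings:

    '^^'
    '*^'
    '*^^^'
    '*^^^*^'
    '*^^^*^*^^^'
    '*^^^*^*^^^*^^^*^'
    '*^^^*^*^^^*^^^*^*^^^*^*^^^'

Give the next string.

*^^^*^*^^^*^^^*^*^^^*^*^^^*^^^*^*^^^*^^^*^

This is a Fibonacci-style word recurrence s(k) = s(k−1)·s(k−2): e.g. *^·^^ = *^^^.
The next term joins *^^^*^*^^^*^^^*^*^^^*^*^^^ and *^^^*^*^^^*^^^*^.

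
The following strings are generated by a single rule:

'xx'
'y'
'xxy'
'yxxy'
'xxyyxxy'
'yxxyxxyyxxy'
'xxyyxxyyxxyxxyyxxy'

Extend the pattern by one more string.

yxxyxxyyxxyxxyyxxyyxxyxxyyxxy

Each term (from the third on) is the two preceding terms concatenated in order: term 3 = xx·y = xxy.
The next term joins yxxyxxyyxxy and xxyyxxyyxxyxxyyxxy.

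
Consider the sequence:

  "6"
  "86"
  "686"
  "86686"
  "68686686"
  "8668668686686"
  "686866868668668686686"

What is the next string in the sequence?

From term 3 onward, concatenate the second-to-last term with the last: 6·86 = 686, 86·686 = 86686, …
So term 8 is 8668668686686·686866868668668686686.

8668668686686686866868668668686686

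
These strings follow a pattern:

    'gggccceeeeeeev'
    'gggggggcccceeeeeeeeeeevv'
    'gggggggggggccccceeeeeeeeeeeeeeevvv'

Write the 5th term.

Reading off run lengths: g runs 3, 7, 11; c runs 3, 4, 5; e runs 7, 11, 15; v runs 1, 2, 3 — each is linear in n (n = 1, 2, …).
At n = 5 the blocks have lengths 19, 7, 23, 5.

gggggggggggggggggggccccccceeeeeeeeeeeeeeeeeeeeeeevvvvv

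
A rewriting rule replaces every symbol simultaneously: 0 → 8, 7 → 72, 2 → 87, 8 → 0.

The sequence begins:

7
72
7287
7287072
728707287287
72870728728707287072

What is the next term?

Replace each of the 20 characters of 72870728728707287072 in place — 72 87 0 72 8 72 87 0 72 87 0 72 8 72 87 0 72 8 72 87 — and concatenate.

728707287287072870728728707287287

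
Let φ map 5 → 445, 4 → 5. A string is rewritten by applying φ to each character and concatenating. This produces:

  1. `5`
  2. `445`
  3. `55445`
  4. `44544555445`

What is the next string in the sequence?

554455544544544555445

Rewriting each symbol of 44544555445: 4→5, 4→5, 5→445, 4→5, 4→5, 5→445, 5→445, 5→445, 4→5, 4→5, 5→445, which concatenates to 5 5 445 5 5 445 445 445 5 5 445.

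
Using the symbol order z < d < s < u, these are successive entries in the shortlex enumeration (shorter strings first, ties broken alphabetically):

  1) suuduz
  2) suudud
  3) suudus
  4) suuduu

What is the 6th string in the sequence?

Continuing the enumeration 2 steps past suuduu: suuduu → suuszz → (answer).

suuszd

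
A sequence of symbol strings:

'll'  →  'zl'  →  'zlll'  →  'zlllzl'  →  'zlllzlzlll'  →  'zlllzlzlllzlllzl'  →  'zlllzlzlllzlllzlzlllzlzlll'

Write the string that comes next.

zlllzlzlllzlllzlzlllzlzlllzlllzlzlllzlllzl

Each term (from the third on) is the previous term followed by the one before it: term 3 = zl·ll = zlll.
The next term joins zlllzlzlllzlllzlzlllzlzlll and zlllzlzlllzlllzl.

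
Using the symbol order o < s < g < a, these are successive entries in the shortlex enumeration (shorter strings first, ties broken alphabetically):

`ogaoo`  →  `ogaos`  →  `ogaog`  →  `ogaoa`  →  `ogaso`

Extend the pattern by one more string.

Find the rightmost character of ogaso below a, bump it to the next letter, and reset everything to its right to o.

ogass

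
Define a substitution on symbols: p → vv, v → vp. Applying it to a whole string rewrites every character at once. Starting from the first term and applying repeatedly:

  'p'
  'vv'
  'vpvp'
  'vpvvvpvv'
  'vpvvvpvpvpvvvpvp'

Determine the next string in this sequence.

vpvvvpvpvpvvvpvvvpvvvpvpvpvvvpvv

Applying the rule to each of the 16 symbols of vpvvvpvpvpvvvpvp gives the pieces vp vv vp vp vp vv vp vv vp vv vp vp vp vv vp vv, which concatenate to the answer.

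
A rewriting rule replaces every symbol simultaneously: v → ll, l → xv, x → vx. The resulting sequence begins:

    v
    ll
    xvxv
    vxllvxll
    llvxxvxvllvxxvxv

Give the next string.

φ(llvxxvxvllvxxvxv) expands symbol-by-symbol to xv xv ll vx vx ll vx ll xv xv ll vx vx ll vx ll; joining the 16 pieces gives the next term.

xvxvllvxvxllvxllxvxvllvxvxllvxll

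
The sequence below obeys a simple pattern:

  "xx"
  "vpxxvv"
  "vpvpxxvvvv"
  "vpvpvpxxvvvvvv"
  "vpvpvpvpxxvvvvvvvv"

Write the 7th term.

vpvpvpvpvpvpxxvvvvvvvvvvvv

s(k+1) = vp·s(k)·vv, so each term gains vp as a prefix and vv as a suffix.
From vpvpvpvpxxvvvvvvvv, 2 further steps: vpvpvpvpxxvvvvvvvv → vpvpvpvpvpxxvvvvvvvvvv → (answer).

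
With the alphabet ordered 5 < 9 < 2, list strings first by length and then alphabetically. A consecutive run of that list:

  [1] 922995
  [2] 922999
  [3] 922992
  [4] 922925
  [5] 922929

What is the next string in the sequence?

Treat 922929 as a base-3 numeral over the given alphabet and add one, carrying through any trailing 2's.

922922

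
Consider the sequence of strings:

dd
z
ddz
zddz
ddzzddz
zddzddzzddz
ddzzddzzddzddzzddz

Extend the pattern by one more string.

This is a Fibonacci-style word recurrence s(k) = s(k−2)·s(k−1): e.g. dd·z = ddz.
Continuing: zddzddzzddz · ddzzddzzddzddzzddz gives term 8.

zddzddzzddzddzzddzzddzddzzddz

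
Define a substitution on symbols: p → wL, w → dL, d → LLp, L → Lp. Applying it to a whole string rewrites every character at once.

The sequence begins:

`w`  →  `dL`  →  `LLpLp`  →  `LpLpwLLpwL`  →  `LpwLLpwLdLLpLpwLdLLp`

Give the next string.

Rewriting the 20 symbols of LpwLLpwLdLLpLpwLdLLp one by one yields Lp wL dL Lp Lp wL dL Lp LLp Lp Lp wL Lp wL dL Lp LLp Lp Lp wL; concatenated:

LpwLdLLpLpwLdLLpLLpLpLpwLLpwLdLLpLLpLpLpwL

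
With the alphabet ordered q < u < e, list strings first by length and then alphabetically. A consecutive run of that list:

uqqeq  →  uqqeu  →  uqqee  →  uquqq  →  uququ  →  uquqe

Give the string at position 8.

Continuing the enumeration 2 steps past uquqe: uquqe → uquuq → (answer).

uquuu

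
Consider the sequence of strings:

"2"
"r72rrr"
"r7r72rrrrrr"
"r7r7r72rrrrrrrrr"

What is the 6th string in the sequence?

Each term wraps the previous one in r7 on the left and rrr on the right.
From r7r7r72rrrrrrrrr, 2 further steps: r7r7r72rrrrrrrrr → r7r7r7r72rrrrrrrrrrrr → (answer).

r7r7r7r7r72rrrrrrrrrrrrrrr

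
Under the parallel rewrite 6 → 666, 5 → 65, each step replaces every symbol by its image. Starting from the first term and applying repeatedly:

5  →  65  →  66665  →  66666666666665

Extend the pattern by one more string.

Applying the rule to each of the 14 symbols of 66666666666665 gives the pieces 666 666 666 666 666 666 666 666 666 666 666 666 666 65, which concatenate to the answer.

66666666666666666666666666666666666666665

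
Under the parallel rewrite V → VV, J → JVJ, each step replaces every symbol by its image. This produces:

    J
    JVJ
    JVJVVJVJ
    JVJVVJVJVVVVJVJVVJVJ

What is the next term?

Applying the rule to each of the 20 symbols of JVJVVJVJVVVVJVJVVJVJ gives the pieces JVJ VV JVJ VV VV JVJ VV JVJ VV VV VV VV JVJ VV JVJ VV VV JVJ VV JVJ, which concatenate to the answer.

JVJVVJVJVVVVJVJVVJVJVVVVVVVVJVJVVJVJVVVVJVJVVJVJ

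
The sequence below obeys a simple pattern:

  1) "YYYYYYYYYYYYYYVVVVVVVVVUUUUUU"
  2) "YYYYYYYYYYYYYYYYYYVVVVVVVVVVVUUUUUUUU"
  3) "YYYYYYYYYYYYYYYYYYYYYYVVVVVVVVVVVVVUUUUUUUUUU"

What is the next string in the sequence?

Reading off run lengths: Y runs 14, 18, 22; V runs 9, 11, 13; U runs 6, 8, 10 — each is linear in n, where the shown terms are n = 3, 4, 5.
At n = 6 the blocks have lengths 26, 15, 12.

YYYYYYYYYYYYYYYYYYYYYYYYYYVVVVVVVVVVVVVVVUUUUUUUUUUUU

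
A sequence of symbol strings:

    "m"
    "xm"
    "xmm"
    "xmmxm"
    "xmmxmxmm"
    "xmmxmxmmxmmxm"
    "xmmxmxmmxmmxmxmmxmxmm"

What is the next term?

Each term (from the third on) is the previous term followed by the one before it: term 3 = xm·m = xmm.
So term 8 is xmmxmxmmxmmxmxmmxmxmm·xmmxmxmmxmmxm.

xmmxmxmmxmmxmxmmxmxmmxmmxmxmmxmmxm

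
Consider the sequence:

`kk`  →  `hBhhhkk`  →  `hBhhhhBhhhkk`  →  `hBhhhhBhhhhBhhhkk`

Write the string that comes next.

The strings grow by a fixed prefix hBhhh each time.
Applying this once more to hBhhhhBhhhhBhhhkk:

hBhhhhBhhhhBhhhhBhhhkk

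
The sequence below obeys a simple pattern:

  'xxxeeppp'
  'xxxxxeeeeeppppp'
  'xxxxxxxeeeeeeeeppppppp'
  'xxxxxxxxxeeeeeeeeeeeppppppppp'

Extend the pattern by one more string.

Term n consists of 2n+1 x's, followed by 3n-1 e's, followed by 2n+1 p's (n = 1, 2, …).
For the next term, n = 5, so the run lengths are 11, 14, 11.

xxxxxxxxxxxeeeeeeeeeeeeeeppppppppppp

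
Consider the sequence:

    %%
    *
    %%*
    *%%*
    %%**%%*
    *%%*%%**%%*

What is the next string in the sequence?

%%**%%**%%*%%**%%*

This is a Fibonacci-style word recurrence s(k) = s(k−2)·s(k−1): e.g. %%·* = %%*.
The next term joins %%**%%* and *%%*%%**%%*.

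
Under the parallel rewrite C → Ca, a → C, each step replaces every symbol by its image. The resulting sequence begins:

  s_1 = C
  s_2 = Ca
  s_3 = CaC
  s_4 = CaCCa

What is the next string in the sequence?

Apply φ to CaCCa symbol by symbol: C→Ca, a→C, C→Ca, C→Ca, a→C; joined: Ca C Ca Ca C.

CaCCaCaC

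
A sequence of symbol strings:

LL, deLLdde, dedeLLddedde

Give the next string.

s(k+1) = de·s(k)·dde, so each term gains de as a prefix and dde as a suffix.
Applying this once more to dedeLLddedde:

dededeLLddeddedde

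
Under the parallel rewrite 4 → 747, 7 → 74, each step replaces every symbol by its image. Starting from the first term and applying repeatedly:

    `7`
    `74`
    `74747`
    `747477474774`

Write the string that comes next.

74747747477474747747477474747

Rewriting each symbol of 747477474774: 7→74, 4→747, 7→74, 4→747, 7→74, 7→74, 4→747, 7→74, 4→747, 7→74, 7→74, 4→747, which concatenates to 74 747 74 747 74 74 747 74 747 74 74 747.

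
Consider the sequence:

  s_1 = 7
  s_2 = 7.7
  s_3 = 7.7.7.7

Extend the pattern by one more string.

Each string is two copies of the previous one joined by '.'.
Doubling 7.7.7.7 with '.' between the halves:

7.7.7.7.7.7.7.7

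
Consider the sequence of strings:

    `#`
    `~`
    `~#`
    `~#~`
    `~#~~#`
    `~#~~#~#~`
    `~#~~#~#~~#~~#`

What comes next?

Each term (from the third on) is the previous term followed by the one before it: term 3 = ~·# = ~#.
Continuing: ~#~~#~#~~#~~# · ~#~~#~#~ gives term 8.

~#~~#~#~~#~~#~#~~#~#~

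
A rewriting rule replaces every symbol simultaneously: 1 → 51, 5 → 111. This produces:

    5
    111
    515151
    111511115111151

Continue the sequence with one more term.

Replace each of the 15 characters of 111511115111151 in place — 51 51 51 111 51 51 51 51 111 51 51 51 51 111 51 — and concatenate.

515151111515151511115151515111151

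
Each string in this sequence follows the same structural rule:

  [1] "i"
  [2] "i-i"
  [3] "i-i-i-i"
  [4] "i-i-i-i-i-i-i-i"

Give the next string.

s(k+1) = s(k)·-·s(k) — each term doubles the last with '-' between the halves.
Doubling i-i-i-i-i-i-i-i with '-' between the halves:

i-i-i-i-i-i-i-i-i-i-i-i-i-i-i-i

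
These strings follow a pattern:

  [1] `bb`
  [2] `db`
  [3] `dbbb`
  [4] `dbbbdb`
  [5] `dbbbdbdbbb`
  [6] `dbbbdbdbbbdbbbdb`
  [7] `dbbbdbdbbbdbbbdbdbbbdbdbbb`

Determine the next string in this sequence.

dbbbdbdbbbdbbbdbdbbbdbdbbbdbbbdbdbbbdbbbdb

Each term (from the third on) is the previous term followed by the one before it: term 3 = db·bb = dbbb.
The next term joins dbbbdbdbbbdbbbdbdbbbdbdbbb and dbbbdbdbbbdbbbdb.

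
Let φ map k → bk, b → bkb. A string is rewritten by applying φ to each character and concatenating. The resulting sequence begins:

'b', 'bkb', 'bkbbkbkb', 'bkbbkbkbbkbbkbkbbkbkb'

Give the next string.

Rewriting the 21 symbols of bkbbkbkbbkbbkbkbbkbkb one by one yields bkb bk bkb bkb bk bkb bk bkb bkb bk bkb bkb bk bkb bk bkb bkb bk bkb bk bkb; concatenated:

bkbbkbkbbkbbkbkbbkbkbbkbbkbkbbkbbkbkbbkbkbbkbbkbkbbkbkb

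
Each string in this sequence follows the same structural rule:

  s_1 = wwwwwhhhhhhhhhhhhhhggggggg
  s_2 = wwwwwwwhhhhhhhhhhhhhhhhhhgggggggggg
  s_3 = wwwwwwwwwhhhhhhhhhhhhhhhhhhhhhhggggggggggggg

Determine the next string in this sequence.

Each string has the form w^{2n-1} h^{4n+2} g^{3n-2}, where the shown terms are n = 3, 4, 5.
Setting n = 6 gives 11, 26, 16 characters in each block.

wwwwwwwwwwwhhhhhhhhhhhhhhhhhhhhhhhhhhgggggggggggggggg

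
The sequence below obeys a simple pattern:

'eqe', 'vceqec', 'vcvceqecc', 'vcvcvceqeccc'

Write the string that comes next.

vcvcvcvceqecccc

Every step adds vc to the front and c to the end of the previous string.
So the next term is vc·vcvcvceqeccc·c.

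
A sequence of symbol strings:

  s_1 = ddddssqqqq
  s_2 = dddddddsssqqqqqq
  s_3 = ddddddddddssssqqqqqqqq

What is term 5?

ddddddddddddddddssssssqqqqqqqqqqqq

Each string has the form d^{3n+1} s^{n+1} q^{2n+2} (n = 1, 2, …).
At n = 5 the blocks have lengths 16, 6, 12.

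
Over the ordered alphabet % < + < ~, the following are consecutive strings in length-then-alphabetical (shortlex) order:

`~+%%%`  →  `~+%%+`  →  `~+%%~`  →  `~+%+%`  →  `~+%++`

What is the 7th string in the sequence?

Stepping forward 2 times from ~+%++: ~+%++ → ~+%+~, then the target.

~+%~%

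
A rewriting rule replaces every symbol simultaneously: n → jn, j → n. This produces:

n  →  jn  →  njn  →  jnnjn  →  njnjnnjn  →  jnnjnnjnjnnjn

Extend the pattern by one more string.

Rewriting the 13 symbols of jnnjnnjnjnnjn one by one yields n jn jn n jn jn n jn n jn jn n jn; concatenated:

njnjnnjnjnnjnnjnjnnjn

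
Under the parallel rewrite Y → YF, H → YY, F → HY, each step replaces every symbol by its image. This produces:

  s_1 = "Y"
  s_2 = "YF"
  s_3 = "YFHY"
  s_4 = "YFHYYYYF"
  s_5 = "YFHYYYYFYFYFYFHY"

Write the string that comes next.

Rewriting the 16 symbols of YFHYYYYFYFYFYFHY one by one yields YF HY YY YF YF YF YF HY YF HY YF HY YF HY YY YF; concatenated:

YFHYYYYFYFYFYFHYYFHYYFHYYFHYYYYF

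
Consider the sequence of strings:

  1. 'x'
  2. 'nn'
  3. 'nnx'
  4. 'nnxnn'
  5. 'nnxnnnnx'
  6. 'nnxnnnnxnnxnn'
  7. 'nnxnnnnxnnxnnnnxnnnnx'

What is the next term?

nnxnnnnxnnxnnnnxnnnnxnnxnnnnxnnxnn

From term 3 onward, concatenate the last term with the second-to-last: nn·x = nnx, nnx·nn = nnxnn, …
The next term joins nnxnnnnxnnxnnnnxnnnnx and nnxnnnnxnnxnn.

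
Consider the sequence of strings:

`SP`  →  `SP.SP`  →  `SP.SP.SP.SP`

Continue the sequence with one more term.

SP.SP.SP.SP.SP.SP.SP.SP

s(k+1) = s(k)·.·s(k) — each term doubles the last with '.' between the halves.
So the next term is two copies of SP.SP.SP.SP with '.' between the halves.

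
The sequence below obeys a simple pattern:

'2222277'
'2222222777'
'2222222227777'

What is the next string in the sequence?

Each string has the form 2^{2n+1} 7^{n}, where the shown terms are n = 2, 3, 4.
Setting n = 5 gives 11, 5 characters in each block.

2222222222277777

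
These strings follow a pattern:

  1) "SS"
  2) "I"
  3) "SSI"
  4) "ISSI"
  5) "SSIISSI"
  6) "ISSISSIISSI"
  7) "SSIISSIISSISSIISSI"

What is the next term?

ISSISSIISSISSIISSIISSISSIISSI

This is a Fibonacci-style word recurrence s(k) = s(k−2)·s(k−1): e.g. SS·I = SSI.
So term 8 is ISSISSIISSI·SSIISSIISSISSIISSI.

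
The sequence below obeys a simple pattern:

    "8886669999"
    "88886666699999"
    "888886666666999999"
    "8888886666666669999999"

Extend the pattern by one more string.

88888886666666666699999999

Each string has the form 8^{n+1} 6^{2n-1} 9^{n+2}, where the shown terms are n = 2, 3, 4, 5.
Setting n = 6 gives 7, 11, 8 characters in each block.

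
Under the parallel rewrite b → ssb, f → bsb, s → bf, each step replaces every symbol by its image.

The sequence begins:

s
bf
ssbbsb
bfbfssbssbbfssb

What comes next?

ssbbsbssbbsbbfbfssbbfbfssbssbbsbbfbfssb

Replace each of the 15 characters of bfbfssbssbbfssb in place — ssb bsb ssb bsb bf bf ssb bf bf ssb ssb bsb bf bf ssb — and concatenate.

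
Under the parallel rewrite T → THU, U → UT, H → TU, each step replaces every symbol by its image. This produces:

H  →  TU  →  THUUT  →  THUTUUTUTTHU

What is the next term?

Apply φ to THUTUUTUTTHU symbol by symbol: T→THU, H→TU, U→UT, T→THU, U→UT, U→UT, T→THU, U→UT, T→THU, T→THU, H→TU, U→UT; joined: THU TU UT THU UT UT THU UT THU THU TU UT.

THUTUUTTHUUTUTTHUUTTHUTHUTUUT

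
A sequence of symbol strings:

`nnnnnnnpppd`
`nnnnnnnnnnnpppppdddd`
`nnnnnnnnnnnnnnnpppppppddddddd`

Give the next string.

nnnnnnnnnnnnnnnnnnnpppppppppdddddddddd

Reading off run lengths: n runs 7, 11, 15; p runs 3, 5, 7; d runs 1, 4, 7 — each is linear in n (n = 1, 2, …).
At n = 4 the blocks have lengths 19, 9, 10.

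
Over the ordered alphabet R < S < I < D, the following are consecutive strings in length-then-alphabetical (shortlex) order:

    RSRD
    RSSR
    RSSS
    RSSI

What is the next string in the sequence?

RSSD

The successor of RSSI increments the rightmost position that isn't already D and resets every position after it to R.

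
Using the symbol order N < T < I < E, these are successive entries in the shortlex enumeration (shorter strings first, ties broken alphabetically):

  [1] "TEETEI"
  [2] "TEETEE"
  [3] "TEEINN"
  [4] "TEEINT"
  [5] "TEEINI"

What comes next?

TEEINE

The successor of TEEINI increments the rightmost position that isn't already E and resets every position after it to N.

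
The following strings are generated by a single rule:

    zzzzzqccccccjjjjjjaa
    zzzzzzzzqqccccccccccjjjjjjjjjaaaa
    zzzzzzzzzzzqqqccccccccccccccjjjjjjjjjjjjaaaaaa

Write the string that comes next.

zzzzzzzzzzzzzzqqqqccccccccccccccccccjjjjjjjjjjjjjjjaaaaaaaa

Term n consists of 3n+2 z's, followed by n q's, followed by 4n+2 c's, followed by 3n+3 j's, followed by 2n a's (n = 1, 2, …).
Setting n = 4 gives 14, 4, 18, 15, 8 characters in each block.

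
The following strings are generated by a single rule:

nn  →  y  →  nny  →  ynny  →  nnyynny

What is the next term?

From term 3 onward, concatenate the second-to-last term with the last: nn·y = nny, y·nny = ynny, …
The next term joins ynny and nnyynny.

ynnynnyynny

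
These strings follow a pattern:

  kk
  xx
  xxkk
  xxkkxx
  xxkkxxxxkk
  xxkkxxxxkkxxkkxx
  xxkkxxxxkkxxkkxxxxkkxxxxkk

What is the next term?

xxkkxxxxkkxxkkxxxxkkxxxxkkxxkkxxxxkkxxkkxx

From term 3 onward, concatenate the last term with the second-to-last: xx·kk = xxkk, xxkk·xx = xxkkxx, …
Continuing: xxkkxxxxkkxxkkxxxxkkxxxxkk · xxkkxxxxkkxxkkxx gives term 8.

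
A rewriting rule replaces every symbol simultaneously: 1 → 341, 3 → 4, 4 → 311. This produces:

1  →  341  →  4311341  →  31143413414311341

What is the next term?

Replace each of the 17 characters of 31143413414311341 in place — 4 341 341 311 4 311 341 4 311 341 311 4 341 341 4 311 341 — and concatenate.

43413413114311341431134131143413414311341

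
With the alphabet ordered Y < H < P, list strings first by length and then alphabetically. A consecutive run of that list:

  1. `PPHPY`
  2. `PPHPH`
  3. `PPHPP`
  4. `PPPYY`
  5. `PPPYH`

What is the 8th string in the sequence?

PPPHH

Continuing the enumeration 3 steps past PPPYH: PPPYH → PPPYP → PPPHY → (answer).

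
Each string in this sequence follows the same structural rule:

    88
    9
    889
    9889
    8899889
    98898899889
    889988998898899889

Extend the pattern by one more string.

98898899889889988998898899889

Each term (from the third on) is the two preceding terms concatenated in order: term 3 = 88·9 = 889.
The next term joins 98898899889 and 889988998898899889.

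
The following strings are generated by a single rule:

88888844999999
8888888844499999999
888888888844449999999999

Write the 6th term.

Reading off run lengths: 8 runs 6, 8, 10; 4 runs 2, 3, 4; 9 runs 6, 8, 10 — each is linear in n, where the shown terms are n = 2, 3, 4.
Setting n = 7 gives 16, 7, 16 characters in each block.

888888888888888844444449999999999999999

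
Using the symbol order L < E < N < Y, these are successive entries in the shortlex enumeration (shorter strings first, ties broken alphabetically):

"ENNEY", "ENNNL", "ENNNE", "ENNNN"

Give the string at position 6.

Advancing 2 positions from ENNNN through ENNNN → ENNNY reaches term 6.

ENNYL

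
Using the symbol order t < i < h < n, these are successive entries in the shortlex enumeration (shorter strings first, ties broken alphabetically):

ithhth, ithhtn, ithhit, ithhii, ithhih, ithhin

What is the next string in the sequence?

The successor of ithhin increments the rightmost position that isn't already n and resets every position after it to t.

ithhht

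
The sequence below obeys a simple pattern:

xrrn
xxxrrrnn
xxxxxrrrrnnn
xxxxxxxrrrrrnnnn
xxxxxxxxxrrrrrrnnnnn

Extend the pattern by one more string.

The n-th term is 2n-1 x's then n+1 r's then n n's (n = 1, 2, …).
At n = 6 the blocks have lengths 11, 7, 6.

xxxxxxxxxxxrrrrrrrnnnnnn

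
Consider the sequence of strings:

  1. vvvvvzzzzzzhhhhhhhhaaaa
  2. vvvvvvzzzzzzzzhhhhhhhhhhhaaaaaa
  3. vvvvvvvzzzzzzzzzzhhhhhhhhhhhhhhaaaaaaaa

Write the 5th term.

vvvvvvvvvzzzzzzzzzzzzzzhhhhhhhhhhhhhhhhhhhhaaaaaaaaaaaa

Reading off run lengths: v runs 5, 6, 7; z runs 6, 8, 10; h runs 8, 11, 14; a runs 4, 6, 8 — each is linear in n, where the shown terms are n = 3, 4, 5.
At n = 7 the blocks have lengths 9, 14, 20, 12.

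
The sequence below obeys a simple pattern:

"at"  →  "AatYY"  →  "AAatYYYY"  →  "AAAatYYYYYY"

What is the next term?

Each term wraps the previous one in A on the left and YY on the right.
So the next term is A·AAAatYYYYYY·YY.

AAAAatYYYYYYYY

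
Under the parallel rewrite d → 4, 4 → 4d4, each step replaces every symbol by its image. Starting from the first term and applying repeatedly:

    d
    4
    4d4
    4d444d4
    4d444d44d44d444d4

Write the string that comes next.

4d444d44d44d444d44d444d44d444d44d44d444d4

φ(4d444d44d44d444d4) expands symbol-by-symbol to 4d4 4 4d4 4d4 4d4 4 4d4 4d4 4 4d4 4d4 4 4d4 4d4 4d4 4 4d4; joining the 17 pieces gives the next term.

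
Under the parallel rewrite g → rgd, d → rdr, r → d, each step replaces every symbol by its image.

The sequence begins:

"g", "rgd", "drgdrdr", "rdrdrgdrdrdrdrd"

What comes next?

Rewriting the 15 symbols of rdrdrgdrdrdrdrd one by one yields d rdr d rdr d rgd rdr d rdr d rdr d rdr d rdr; concatenated:

drdrdrdrdrgdrdrdrdrdrdrdrdrdrdr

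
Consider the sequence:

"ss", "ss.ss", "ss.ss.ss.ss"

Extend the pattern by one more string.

ss.ss.ss.ss.ss.ss.ss.ss

Each string is two copies of the previous one joined by '.'.
So the next term is two copies of ss.ss.ss.ss with '.' between the halves.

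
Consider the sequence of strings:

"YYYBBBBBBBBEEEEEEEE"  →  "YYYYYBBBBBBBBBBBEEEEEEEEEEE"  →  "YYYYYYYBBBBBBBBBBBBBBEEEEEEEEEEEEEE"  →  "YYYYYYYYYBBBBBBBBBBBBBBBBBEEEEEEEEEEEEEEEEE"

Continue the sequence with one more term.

YYYYYYYYYYYBBBBBBBBBBBBBBBBBBBBEEEEEEEEEEEEEEEEEEEE

Reading off run lengths: Y runs 3, 5, 7, 9; B runs 8, 11, 14, 17; E runs 8, 11, 14, 17 — each is linear in n, where the shown terms are n = 2, 3, 4, 5.
For the next term, n = 6, so the run lengths are 11, 20, 20.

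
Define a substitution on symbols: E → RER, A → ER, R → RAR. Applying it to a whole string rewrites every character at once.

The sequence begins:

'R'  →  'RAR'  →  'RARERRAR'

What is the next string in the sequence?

Rewriting each symbol of RARERRAR: R→RAR, A→ER, R→RAR, E→RER, R→RAR, R→RAR, A→ER, R→RAR, which concatenates to RAR ER RAR RER RAR RAR ER RAR.

RARERRARRERRARRARERRAR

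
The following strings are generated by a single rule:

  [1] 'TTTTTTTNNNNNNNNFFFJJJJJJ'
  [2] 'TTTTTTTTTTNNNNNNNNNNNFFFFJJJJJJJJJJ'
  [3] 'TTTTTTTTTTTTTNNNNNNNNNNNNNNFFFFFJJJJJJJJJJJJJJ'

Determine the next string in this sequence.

Each string has the form T^{3n+1} N^{3n+2} F^{n+1} J^{4n-2}, where the shown terms are n = 2, 3, 4.
Setting n = 5 gives 16, 17, 6, 18 characters in each block.

TTTTTTTTTTTTTTTTNNNNNNNNNNNNNNNNNFFFFFFJJJJJJJJJJJJJJJJJJ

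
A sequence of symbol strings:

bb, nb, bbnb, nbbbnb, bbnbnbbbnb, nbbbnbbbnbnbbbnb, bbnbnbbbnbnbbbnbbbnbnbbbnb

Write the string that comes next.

This is a Fibonacci-style word recurrence s(k) = s(k−2)·s(k−1): e.g. bb·nb = bbnb.
Continuing: nbbbnbbbnbnbbbnb · bbnbnbbbnbnbbbnbbbnbnbbbnb gives term 8.

nbbbnbbbnbnbbbnbbbnbnbbbnbnbbbnbbbnbnbbbnb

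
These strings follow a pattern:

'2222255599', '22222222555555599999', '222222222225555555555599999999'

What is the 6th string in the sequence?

Term n consists of 3n+2 2's, followed by 4n-1 5's, followed by 3n-1 9's (n = 1, 2, …).
For term 6, n = 6, so the run lengths are 20, 23, 17.

222222222222222222225555555555555555555555599999999999999999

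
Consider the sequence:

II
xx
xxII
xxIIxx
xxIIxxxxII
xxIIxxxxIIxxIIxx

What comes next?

xxIIxxxxIIxxIIxxxxIIxxxxII

Each term (from the third on) is the previous term followed by the one before it: term 3 = xx·II = xxII.
Continuing: xxIIxxxxIIxxIIxx · xxIIxxxxII gives term 7.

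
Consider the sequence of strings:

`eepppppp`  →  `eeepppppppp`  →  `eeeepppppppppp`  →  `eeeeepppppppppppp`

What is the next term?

eeeeeepppppppppppppp

Reading off run lengths: e runs 2, 3, 4, 5; p runs 6, 8, 10, 12 — each is linear in n, where the shown terms are n = 2, 3, 4, 5.
At n = 6 the blocks have lengths 6, 14.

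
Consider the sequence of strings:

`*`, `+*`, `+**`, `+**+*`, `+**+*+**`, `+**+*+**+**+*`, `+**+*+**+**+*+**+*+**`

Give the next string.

This is a Fibonacci-style word recurrence s(k) = s(k−1)·s(k−2): e.g. +*·* = +**.
So term 8 is +**+*+**+**+*+**+*+**·+**+*+**+**+*.

+**+*+**+**+*+**+*+**+**+*+**+**+*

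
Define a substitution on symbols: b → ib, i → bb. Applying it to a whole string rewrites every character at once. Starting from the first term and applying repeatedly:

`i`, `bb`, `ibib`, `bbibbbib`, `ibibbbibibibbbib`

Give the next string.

Rewriting the 16 symbols of ibibbbibibibbbib one by one yields bb ib bb ib ib ib bb ib bb ib bb ib ib ib bb ib; concatenated:

bbibbbibibibbbibbbibbbibibibbbib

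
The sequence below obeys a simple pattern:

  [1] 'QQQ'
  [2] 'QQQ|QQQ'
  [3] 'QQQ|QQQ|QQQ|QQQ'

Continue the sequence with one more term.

QQQ|QQQ|QQQ|QQQ|QQQ|QQQ|QQQ|QQQ

Every step duplicates the string with '|' between the halves.
So the next term is two copies of QQQ|QQQ|QQQ|QQQ with '|' between the halves.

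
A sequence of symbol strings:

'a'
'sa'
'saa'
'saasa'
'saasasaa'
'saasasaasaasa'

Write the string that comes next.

saasasaasaasasaasasaa

From term 3 onward, concatenate the last term with the second-to-last: sa·a = saa, saa·sa = saasa, …
Continuing: saasasaasaasa · saasasaa gives term 7.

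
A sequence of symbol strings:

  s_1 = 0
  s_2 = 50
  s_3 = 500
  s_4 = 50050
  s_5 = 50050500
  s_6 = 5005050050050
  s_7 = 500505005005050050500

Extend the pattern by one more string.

This is a Fibonacci-style word recurrence s(k) = s(k−1)·s(k−2): e.g. 50·0 = 500.
So term 8 is 500505005005050050500·5005050050050.

5005050050050500505005005050050050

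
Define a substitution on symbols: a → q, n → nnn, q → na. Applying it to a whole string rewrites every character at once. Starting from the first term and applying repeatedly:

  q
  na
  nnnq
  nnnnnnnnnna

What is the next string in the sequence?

Rewriting each symbol of nnnnnnnnnna: n→nnn, n→nnn, n→nnn, n→nnn, n→nnn, n→nnn, n→nnn, n→nnn, n→nnn, n→nnn, a→q, which concatenates to nnn nnn nnn nnn nnn nnn nnn nnn nnn nnn q.

nnnnnnnnnnnnnnnnnnnnnnnnnnnnnnq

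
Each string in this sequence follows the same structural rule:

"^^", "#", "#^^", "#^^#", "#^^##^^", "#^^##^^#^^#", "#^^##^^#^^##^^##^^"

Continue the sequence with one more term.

From term 3 onward, concatenate the last term with the second-to-last: #·^^ = #^^, #^^·# = #^^#, …
So term 8 is #^^##^^#^^##^^##^^·#^^##^^#^^#.

#^^##^^#^^##^^##^^#^^##^^#^^#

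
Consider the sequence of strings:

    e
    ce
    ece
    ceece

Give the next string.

From term 3 onward, concatenate the second-to-last term with the last: e·ce = ece, ce·ece = ceece, …
The next term joins ece and ceece.

ececeece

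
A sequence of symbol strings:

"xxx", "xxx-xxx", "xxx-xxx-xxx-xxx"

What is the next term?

xxx-xxx-xxx-xxx-xxx-xxx-xxx-xxx

Every step duplicates the string with '-' between the halves.
So the next term is two copies of xxx-xxx-xxx-xxx with '-' between the halves.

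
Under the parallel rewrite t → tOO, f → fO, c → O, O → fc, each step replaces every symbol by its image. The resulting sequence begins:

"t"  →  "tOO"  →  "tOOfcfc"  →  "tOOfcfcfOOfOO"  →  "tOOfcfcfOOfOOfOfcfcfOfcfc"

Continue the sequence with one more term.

Applying the rule to each of the 25 symbols of tOOfcfcfOOfOOfOfcfcfOfcfc gives the pieces tOO fc fc fO O fO O fO fc fc fO fc fc fO fc fO O fO O fO fc fO O fO O, which concatenate to the answer.

tOOfcfcfOOfOOfOfcfcfOfcfcfOfcfOOfOOfOfcfOOfOO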